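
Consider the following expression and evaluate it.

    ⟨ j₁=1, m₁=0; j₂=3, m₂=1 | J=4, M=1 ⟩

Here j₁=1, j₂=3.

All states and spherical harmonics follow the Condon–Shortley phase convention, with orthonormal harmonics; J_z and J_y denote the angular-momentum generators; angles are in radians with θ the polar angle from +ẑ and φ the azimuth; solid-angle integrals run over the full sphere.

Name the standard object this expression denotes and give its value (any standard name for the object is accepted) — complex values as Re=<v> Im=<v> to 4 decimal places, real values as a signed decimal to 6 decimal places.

This is a Clebsch–Gordan (vector-coupling) coefficient.
√[9·0!2!6!/9! · 1!1!4!2!5!3!] = √(8640/7)
  +(−1)^0/∏(0,0,1,4,1,2)! = 1/48  (running 1/48)
⟨..|..⟩ = √(8640/7)·(1/48) = +0.731925

Clebsch–Gordan coefficient, +√(15/28) ≈ +0.731925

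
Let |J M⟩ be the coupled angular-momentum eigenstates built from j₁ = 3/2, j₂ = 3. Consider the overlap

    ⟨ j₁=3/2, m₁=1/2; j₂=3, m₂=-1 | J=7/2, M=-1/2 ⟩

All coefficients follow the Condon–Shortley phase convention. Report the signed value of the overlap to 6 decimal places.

triangle: 1!*2!*5!/9! = 240/362880
(j±m)!: 2!*1!*2!*4!*3!*4! = 13824
prefactor² = (2J+1)*Δ*N² = 512/7
  k=0: +1/(0!*1!*1!*2!*1!*3!) = 1/12
  k=1: −1/(1!*0!*0!*1!*2!*4!) = -1/48
Σ = 1/16  ⇒  CG² = 512/7*(1/16)² = 2/7
CG = +√(2/7) = +0.534522

+√(2/7) = +0.534522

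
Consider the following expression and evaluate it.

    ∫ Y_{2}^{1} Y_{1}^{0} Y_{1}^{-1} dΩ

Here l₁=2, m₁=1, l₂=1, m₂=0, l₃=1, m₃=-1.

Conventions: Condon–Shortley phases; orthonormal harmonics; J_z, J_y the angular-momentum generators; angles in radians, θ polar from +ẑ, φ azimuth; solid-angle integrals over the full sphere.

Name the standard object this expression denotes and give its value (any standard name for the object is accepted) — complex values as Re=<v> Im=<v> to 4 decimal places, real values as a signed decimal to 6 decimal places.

This is a Gaunt coefficient — the integral of a triple product of spherical harmonics over the sphere.
m-sum 0 ✓  L=4 even ✓  1≤1≤3 ✓
Π(2lᵢ+1) = 5×3×3 = 45
triangle coeff Δ(2,1,1) = 1/30
Σ_t [1,1]: t=1:−1/1 = -1/1
(3j)²=2/15 [(2 1 1; 0 0 0)], sign=+1
Σ_t [1,1]: t=1:−1/2 = -1/2
(3j)²=1/10 [(2 1 1; 1 0 -1)], sign=-1
⇒ 4πI² = 3/5
I = (-1)√(3/5/(4π)) = -0.21850969

Gaunt coefficient, -0.218510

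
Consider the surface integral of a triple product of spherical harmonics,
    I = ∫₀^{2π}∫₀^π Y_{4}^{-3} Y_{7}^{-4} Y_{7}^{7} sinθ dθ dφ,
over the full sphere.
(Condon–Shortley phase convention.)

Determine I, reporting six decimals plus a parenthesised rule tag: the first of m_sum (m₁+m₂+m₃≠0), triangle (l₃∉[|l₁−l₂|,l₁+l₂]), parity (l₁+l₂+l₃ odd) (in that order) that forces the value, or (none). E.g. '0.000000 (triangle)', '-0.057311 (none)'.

m-sum 0 ✓  L=18 even ✓  3≤7≤11 ✓
Π(2lᵢ+1) = 9×15×15 = 2025
triangle coeff Δ(4,7,7) = 1/58198140
Σ_t [0,4]: t=0:+1/17418240 t=1:−1/622080 t=2:+1/230400 t=3:−1/622080 t=4:+1/17418240 = 1/806400
(3j)²=2268/230945 [(4 7 7; 0 0 0)], sign=-1
Σ_t [3,3]: t=3:−1/522547200 = -1/522547200
(3j)²=77/11628 [(4 7 7; -3 -4 7)], sign=-1
⇒ 4πI² = 178605/1356277
I = (+1)√(178605/1356277/(4π)) = 0.10236881
No selection rule forces the value: the integral is nonzero (none).

0.102369 (none)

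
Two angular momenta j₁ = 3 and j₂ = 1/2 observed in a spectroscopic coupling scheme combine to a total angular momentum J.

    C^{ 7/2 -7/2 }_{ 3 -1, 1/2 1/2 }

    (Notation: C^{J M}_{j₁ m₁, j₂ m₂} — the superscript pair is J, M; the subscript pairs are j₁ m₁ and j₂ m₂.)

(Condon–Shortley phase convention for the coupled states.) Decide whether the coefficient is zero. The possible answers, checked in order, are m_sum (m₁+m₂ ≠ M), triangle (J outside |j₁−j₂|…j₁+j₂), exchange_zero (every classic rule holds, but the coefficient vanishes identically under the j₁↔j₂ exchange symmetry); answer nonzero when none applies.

m-sum: m₁+m₂ = -1+1/2 = -1/2, M = -7/2  ✗ ⇒ coefficient is 0

m_sum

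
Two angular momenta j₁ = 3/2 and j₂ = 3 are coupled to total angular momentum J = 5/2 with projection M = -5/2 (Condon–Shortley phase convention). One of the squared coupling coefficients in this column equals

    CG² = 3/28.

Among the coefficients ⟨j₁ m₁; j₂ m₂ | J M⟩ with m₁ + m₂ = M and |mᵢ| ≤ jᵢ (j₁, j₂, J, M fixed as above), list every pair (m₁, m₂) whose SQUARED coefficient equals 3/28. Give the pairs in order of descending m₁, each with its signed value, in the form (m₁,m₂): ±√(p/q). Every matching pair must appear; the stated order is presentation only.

Admissible pairs with m₁+m₂ = M = -5/2: (-3/2,-1), (-1/2,-2), (1/2,-3)
  (m₁,m₂)=(1/2,-3): CG² = 15/28, CG = +√(15/28)
  (m₁,m₂)=(-1/2,-2): CG² = 5/14, CG = −√(5/14)
  (m₁,m₂)=(-3/2,-1): CG² = 3/28, CG = +√(3/28)   ← matches the target
Pairs with CG² = 3/28: (-3/2,-1): +√(3/28)

(-3/2,-1): +√(3/28)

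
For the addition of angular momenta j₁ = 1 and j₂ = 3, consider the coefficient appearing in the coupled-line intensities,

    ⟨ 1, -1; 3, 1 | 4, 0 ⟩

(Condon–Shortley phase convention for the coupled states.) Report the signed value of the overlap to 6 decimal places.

√[9·0!2!6!/9! · 0!2!4!2!4!4!] = √(13824/7)
  +(−1)^0/∏(0,0,2,4,0,2)! = 1/96  (running 1/96)
⟨..|..⟩ = √(13824/7)·(1/96) = +0.462910

+√(3/14) ≈ +0.462910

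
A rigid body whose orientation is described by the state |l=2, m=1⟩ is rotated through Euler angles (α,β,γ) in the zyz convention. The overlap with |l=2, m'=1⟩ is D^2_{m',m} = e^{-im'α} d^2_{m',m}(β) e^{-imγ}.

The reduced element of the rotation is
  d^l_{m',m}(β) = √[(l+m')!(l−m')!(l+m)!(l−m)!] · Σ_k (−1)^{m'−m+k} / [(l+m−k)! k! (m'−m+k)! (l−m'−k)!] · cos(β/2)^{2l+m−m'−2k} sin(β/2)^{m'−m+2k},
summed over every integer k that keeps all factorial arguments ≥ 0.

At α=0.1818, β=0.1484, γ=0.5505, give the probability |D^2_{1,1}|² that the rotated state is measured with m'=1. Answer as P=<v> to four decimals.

P=0.9460

First d^2_{1,1}(β=0.1484), then the phase factors e^{-i(1)α} and e^{-i(1)γ}:
Half-angle: c=0.997248, s=0.074132. N=√(6·1·6·1)=6.000000
k: max(0,(1)−(1))=0 … min(2+(1),2−(1))=1
  k=0: (−1)^0·6.0000/(6)·0.9972^4·0.0741^0 = +0.989039
  k=1: (−1)^1·6.0000/(2)·0.9972^2·0.0741^2 = -0.016396
d^2_{1,1}(0.1484) = +0.989039 -0.016396 = +0.972643
|D^2_{1,1}|² = |d^2_{1,1}(β)|² = (+0.972643)² = 0.946035 (the z-rotation phases have unit modulus)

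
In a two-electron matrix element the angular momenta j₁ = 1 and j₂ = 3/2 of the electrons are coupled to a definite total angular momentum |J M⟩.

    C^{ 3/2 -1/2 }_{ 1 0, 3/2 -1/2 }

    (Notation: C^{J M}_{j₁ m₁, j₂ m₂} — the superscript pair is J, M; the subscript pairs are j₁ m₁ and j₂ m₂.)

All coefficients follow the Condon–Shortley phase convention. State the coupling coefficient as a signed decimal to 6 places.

+√(1/15) = +0.258199

triangle: 1!*1!*2!/5! = 2/120
(j±m)!: 1!*1!*1!*2!*1!*2! = 4
prefactor² = (2J+1)*Δ*N² = 4/15
  k=0: +1/(0!*1!*1!*1!*0!*1!) = 1
  k=1: −1/(1!*0!*0!*0!*1!*2!) = -1/2
Σ = 1/2  ⇒  CG² = 4/15*(1/2)² = 1/15
CG = +√(1/15) = +0.258199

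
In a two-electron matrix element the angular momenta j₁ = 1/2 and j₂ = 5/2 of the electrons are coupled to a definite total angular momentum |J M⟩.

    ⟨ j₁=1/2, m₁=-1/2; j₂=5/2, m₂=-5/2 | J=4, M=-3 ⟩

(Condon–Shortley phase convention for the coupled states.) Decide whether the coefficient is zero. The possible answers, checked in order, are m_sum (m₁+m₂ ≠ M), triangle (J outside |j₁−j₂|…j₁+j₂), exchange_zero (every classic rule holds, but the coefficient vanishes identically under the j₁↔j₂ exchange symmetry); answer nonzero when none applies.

m-sum: m₁+m₂ = -1/2+(-5/2) = -3, M = -3  ✓
triangle: need |j₁−j₂| ≤ J ≤ j₁+j₂, i.e. J ∈ [2, 3]; J = 4 is outside ✗ ⇒ coefficient is 0

triangle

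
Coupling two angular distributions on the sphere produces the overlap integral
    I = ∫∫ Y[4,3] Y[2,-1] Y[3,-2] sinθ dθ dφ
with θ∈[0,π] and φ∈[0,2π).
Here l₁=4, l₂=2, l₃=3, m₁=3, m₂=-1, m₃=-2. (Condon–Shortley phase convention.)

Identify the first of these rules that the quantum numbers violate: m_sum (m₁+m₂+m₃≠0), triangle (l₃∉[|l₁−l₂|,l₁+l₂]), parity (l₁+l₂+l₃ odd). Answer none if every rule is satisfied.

parity

azimuthal sum: 3 − 1 − 2 = 0  ✓
2 ≤ 3 ≤ 6 (triangle on l)  ✓
L = 4 + 2 + 3 = 9 (odd)  ✗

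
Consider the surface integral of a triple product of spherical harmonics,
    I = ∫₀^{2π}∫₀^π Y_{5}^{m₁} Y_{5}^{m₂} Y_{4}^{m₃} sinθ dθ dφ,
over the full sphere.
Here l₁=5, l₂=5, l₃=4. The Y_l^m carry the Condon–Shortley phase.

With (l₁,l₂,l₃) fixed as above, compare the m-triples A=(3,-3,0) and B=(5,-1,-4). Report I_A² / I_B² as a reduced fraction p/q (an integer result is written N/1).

3/1

Same 5,5,4: normalisation and zero-m 3j drop out of the ratio.
A: Δ: 6! 4! 4! / 15! → 1/3153150; sum: t=0:+1/11520 t=1:−1/4320 t=2:+1/27648 = -1/9216; 3j²(5 5 4; 3 -3 0) = Δ·Π!·Σ² = 2/143  (sign -1)
B: Δ: 6! 4! 4! / 15! → 1/3153150; sum: t=0:+1/414720 = 1/414720; 3j²(5 5 4; 5 -1 -4) = Δ·Π!·Σ² = 2/429  (sign +1)
I_A²/I_B² = (2/143)/(2/429) = 3/1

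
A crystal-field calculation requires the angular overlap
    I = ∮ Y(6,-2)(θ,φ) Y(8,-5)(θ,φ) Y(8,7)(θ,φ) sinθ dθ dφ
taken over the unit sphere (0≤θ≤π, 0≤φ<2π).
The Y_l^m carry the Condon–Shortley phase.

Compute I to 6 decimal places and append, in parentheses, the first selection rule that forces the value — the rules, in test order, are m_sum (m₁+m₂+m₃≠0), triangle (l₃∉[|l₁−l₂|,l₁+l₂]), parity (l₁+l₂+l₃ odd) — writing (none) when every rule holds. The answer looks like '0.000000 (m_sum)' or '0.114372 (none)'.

0.040313 (none)

Checks pass: Σm=0; 22 even; l₃=8∈[2,14].
(2·6+1)(2·8+1)(2·8+1) = 3757
Δ: 6! 6! 10! / 23! → 1/13742520792
sum: t=0:+1/41803776000 t=1:−1/435456000 t=2:+1/39813120 t=3:−1/18662400 t=4:+1/39813120 t=5:−1/435456000 t=6:+1/41803776000 = -11/1393459200
3j²(6 8 8; 0 0 0) = Δ·Π!·Σ² = 600/96577  (sign -1)
sum: t=2:+1/12541132800 t=3:−1/15676416000 = 1/62705664000
3j²(6 8 8; -2 -5 7) = Δ·Π!·Σ² = 13/14858  (sign -1)
combine: 4πI² = 3757·600/96577·13/14858 = 3900/190969
take √, sign +1: I = 0.04031308
No selection rule forces the value: the integral is nonzero (none).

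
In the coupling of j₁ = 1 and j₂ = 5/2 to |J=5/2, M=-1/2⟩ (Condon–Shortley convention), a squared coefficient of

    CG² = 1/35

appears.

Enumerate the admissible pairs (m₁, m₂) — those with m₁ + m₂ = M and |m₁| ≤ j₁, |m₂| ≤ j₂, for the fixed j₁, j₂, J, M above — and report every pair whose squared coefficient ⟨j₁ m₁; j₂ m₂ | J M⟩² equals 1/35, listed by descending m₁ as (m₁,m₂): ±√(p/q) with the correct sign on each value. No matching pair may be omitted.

Admissible pairs with m₁+m₂ = M = -1/2: (-1,1/2), (0,-1/2), (1,-3/2)
  (m₁,m₂)=(1,-3/2): CG² = 16/35, CG = +√(16/35)
  (m₁,m₂)=(0,-1/2): CG² = 1/35, CG = +√(1/35)   ← matches the target
  (m₁,m₂)=(-1,1/2): CG² = 18/35, CG = −√(18/35)
Pairs with CG² = 1/35: (0,-1/2): +√(1/35)

(0,-1/2): +√(1/35)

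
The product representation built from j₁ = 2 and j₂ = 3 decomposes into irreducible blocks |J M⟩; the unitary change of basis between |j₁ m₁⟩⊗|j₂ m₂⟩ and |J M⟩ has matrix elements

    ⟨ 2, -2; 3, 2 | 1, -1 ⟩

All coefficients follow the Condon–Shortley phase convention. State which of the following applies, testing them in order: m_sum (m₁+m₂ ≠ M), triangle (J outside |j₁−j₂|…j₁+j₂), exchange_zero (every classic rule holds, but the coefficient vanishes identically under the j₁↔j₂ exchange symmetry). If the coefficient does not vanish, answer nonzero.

m-sum: m₁+m₂ = -2+2 = 0, M = -1  ✗ ⇒ coefficient is 0

m_sum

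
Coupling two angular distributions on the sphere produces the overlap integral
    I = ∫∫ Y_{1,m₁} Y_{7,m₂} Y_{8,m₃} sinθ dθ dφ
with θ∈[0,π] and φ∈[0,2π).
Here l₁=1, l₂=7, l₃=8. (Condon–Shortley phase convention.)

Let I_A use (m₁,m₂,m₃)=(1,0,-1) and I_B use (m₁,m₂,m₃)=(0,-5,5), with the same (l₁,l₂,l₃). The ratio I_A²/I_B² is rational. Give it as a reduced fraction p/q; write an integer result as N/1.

12/13

l's match ⇒ only the (l;m) 3-j factors differ between A and B.
A: triangle coeff Δ(1,7,8) = 1/2040; Σ_t [0,0]: t=0:+1/50803200 = 1/50803200; (3j)²=3/170 [(1 7 8; 1 0 -1)], sign=-1
B: triangle coeff Δ(1,7,8) = 1/2040; Σ_t [0,0]: t=0:+1/958003200 = 1/958003200; (3j)²=13/680 [(1 7 8; 0 -5 5)], sign=-1
I_A²/I_B² = (3/170)/(13/680) = 12/13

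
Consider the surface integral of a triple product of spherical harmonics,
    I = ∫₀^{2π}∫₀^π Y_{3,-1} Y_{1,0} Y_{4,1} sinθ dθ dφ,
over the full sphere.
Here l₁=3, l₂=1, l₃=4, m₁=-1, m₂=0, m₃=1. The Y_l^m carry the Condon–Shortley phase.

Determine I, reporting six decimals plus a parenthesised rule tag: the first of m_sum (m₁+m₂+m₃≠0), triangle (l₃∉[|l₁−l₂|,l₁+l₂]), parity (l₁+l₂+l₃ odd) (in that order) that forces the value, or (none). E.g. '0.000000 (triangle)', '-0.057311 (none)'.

-0.238414 (none)

Rules hold: Σm=0, L=8 even, 2≤4≤4.
N = 7·3·9 = 189
Δ = 0!·6!·2!/9! = 1/252
Racah Σ t=0..0: t=0:+1/36 = 1/36
⇒ 3j(3 1 4; 0 0 0)² = 4/63, sgn +1
Racah Σ t=0..0: t=0:+1/48 = 1/48
⇒ 3j(3 1 4; -1 0 1)² = 5/84, sgn -1
4πI² = N·(3j₀)²·(3jₘ)² = 5/7
I = -1·√(0.714286/4π) = -0.23841361
No selection rule forces the value: the integral is nonzero (none).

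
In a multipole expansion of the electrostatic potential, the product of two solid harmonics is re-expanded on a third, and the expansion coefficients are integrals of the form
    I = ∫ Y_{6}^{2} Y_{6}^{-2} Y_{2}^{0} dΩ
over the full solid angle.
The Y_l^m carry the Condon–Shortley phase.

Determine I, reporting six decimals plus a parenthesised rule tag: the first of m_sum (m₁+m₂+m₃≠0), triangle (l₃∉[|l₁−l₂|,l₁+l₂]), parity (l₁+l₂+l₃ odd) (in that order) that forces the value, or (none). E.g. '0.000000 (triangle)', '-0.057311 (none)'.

0.114688 (none)

m-sum 0 ✓  L=14 even ✓  0≤2≤12 ✓
Π(2lᵢ+1) = 13×13×5 = 845
triangle coeff Δ(6,6,2) = 1/90090
Σ_t [4,6]: t=4:+1/69120 t=5:−1/14400 t=6:+1/69120 = -7/172800
(3j)²=14/715 [(6 6 2; 0 0 0)], sign=-1
Σ_t [2,4]: t=2:+1/322560 t=3:−1/30240 t=4:+1/69120 = -1/64512
(3j)²=10/1001 [(6 6 2; 2 -2 0)], sign=-1
⇒ 4πI² = 20/121
I = (+1)√(20/121/(4π)) = 0.11468784
No selection rule forces the value: the integral is nonzero (none).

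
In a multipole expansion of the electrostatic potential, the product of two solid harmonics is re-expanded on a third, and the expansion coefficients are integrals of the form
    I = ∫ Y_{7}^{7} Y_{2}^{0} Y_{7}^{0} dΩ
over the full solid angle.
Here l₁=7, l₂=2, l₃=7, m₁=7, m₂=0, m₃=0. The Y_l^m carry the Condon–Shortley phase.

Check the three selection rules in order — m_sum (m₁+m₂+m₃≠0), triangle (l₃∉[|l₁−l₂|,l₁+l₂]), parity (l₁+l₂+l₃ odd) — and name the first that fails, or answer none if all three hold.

m_sum

m₁+m₂+m₃ = 7 + 0 + 0 = 7  ✗
triangle: |7−2|=5 ≤ l₃=7 ≤ 7+2=9
parity: l₁+l₂+l₃ = 16 is even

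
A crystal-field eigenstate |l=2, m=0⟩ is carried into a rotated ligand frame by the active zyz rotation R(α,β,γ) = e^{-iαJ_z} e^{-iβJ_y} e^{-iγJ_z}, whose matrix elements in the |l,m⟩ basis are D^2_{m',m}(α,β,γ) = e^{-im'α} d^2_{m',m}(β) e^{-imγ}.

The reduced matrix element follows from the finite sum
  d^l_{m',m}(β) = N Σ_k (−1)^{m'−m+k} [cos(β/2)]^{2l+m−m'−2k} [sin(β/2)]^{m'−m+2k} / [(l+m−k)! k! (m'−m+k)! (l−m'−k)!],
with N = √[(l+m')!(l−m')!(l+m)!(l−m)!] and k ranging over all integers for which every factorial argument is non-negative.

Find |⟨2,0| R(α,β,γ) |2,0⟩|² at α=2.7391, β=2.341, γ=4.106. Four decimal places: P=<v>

D^2_{0,0}(2.7391,2.3410,4.1060) = e^{-i·0·2.7391}·d^2_{0,0}(2.3410)·e^{-i·0·4.1060}. Compute d first:
With c≡cos(β/2)=0.389691 and s≡sin(β/2)=0.920946, N=[2·2·2·2]^{1/2}=4.000000
k∈{0,1,2} keeps every argument non-negative
  k=0: (−1)^0·4.0000/(4)·0.3897^4·0.9209^0 = +0.023061
  k=1: (−1)^1·4.0000/(1)·0.3897^2·0.9209^2 = -0.515192
  k=2: (−1)^2·4.0000/(4)·0.3897^0·0.9209^4 = +0.719343
d^2_{0,0}(2.3410) = +0.023061 -0.515192 +0.719343 = +0.227212
|D^2_{0,0}|² = |d^2_{0,0}(β)|² = (+0.227212)² = 0.051625 (the z-rotation phases have unit modulus)

P=0.0516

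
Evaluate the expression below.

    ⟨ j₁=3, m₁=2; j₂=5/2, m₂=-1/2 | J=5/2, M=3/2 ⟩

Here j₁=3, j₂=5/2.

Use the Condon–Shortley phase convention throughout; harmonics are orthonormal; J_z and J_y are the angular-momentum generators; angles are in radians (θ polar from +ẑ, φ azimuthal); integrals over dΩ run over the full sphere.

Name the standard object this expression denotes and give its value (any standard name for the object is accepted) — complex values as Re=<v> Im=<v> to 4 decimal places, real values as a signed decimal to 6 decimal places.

Clebsch–Gordan coefficient, −√(1/14) ≈ -0.267261

This is a Clebsch–Gordan (vector-coupling) coefficient.
triangle: 3!×3!×2!/9! = 72/362880
(j±m)!: 5!×1!×2!×3!×4!×1! = 34560
prefactor² = (2J+1)×Δ×N² = 288/7
  k=0: +1/(0!×3!×1!×2!×2!×0!) = 1/24
  k=1: −1/(1!×2!×0!×1!×3!×1!) = -1/12
Σ = -1/24  ⇒  CG² = 288/7×(-1/24)² = 1/14
CG = −√(1/14) = -0.267261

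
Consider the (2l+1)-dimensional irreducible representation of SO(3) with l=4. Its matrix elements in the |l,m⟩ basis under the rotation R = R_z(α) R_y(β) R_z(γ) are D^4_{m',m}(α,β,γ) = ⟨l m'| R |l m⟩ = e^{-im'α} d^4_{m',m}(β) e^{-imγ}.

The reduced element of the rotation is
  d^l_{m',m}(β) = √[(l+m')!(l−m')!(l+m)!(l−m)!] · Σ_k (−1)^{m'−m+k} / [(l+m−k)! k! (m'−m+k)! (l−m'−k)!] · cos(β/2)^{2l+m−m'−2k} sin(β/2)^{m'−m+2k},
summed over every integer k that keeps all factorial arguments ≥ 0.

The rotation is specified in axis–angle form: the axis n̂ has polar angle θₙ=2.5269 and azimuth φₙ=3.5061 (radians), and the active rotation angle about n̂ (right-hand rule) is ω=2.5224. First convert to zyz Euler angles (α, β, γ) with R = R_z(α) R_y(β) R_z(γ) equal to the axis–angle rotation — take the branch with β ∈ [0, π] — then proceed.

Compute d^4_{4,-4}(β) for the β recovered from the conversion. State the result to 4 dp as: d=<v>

Axis–angle → zyz. n̂ = (sinθₙcosφₙ, sinθₙsinφₙ, cosθₙ) = (-0.538817, -0.205590, -0.816951), ω = 2.5224.
R = I cosω + sinω [n̂]ₓ + (1−cosω) n̂n̂ᵀ gives
  R = [-0.287598, +0.675125, +0.679333; -0.273155, -0.737660, +0.617450; +0.917973, -0.007986, +0.396564]
β = atan2(√(R₁₃²+R₂₃²), R₃₃) = 1.163026; α = atan2(R₂₃, R₁₃) mod 2π = 0.737714; γ = atan2(R₃₂, −R₃₁) mod 2π = 3.150292
d^4_{4,-4}(β=1.1630) via the finite sum:
With c≡cos(β/2)=0.835633 and s≡sin(β/2)=0.549289, N=[40320·1·1·40320]^{1/2}=40320.000000
k: max(0,(-4)−(4))=0 … min(4+(-4),4−(4))=0
  k=0: (−1)^8·40320.0000/(40320)·0.8356^0·0.5493^8 = +0.008287
d^4_{4,-4}(1.1630) = +0.008287

d=0.0083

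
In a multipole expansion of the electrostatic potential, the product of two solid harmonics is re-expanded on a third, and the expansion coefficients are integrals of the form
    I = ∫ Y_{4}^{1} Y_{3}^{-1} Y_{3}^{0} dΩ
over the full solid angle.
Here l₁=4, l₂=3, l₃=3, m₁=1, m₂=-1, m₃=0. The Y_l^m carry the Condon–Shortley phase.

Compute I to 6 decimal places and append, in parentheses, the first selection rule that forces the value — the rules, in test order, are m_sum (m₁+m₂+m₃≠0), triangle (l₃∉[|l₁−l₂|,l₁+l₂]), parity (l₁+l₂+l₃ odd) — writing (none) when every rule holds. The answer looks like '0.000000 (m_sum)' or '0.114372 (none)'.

Checks pass: Σm=0; 10 even; l₃=3∈[1,7].
(2·4+1)(2·3+1)(2·3+1) = 441
Δ: 4! 4! 2! / 11! → 1/34650
sum: t=1:−1/72 t=2:+1/16 t=3:−1/72 = 5/144
3j²(4 3 3; 0 0 0) = Δ·Π!·Σ² = 2/77  (sign -1)
sum: t=0:+1/288 t=1:−1/24 t=2:+1/48 = -5/288
3j²(4 3 3; 1 -1 0) = Δ·Π!·Σ² = 5/462  (sign +1)
combine: 4πI² = 441·2/77·5/462 = 15/121
take √, sign -1: I = -0.09932258
No selection rule forces the value: the integral is nonzero (none).

-0.099323 (none)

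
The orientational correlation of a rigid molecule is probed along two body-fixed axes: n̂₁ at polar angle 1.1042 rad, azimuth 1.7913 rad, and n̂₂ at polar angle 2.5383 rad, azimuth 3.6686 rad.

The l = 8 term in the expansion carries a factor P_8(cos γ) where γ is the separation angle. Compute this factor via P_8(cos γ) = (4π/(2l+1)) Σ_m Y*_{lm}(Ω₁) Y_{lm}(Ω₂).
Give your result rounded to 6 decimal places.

-0.006537

Addition theorem: P_8(cos γ) = (4π/17) Σ_m Y*_{lm}(Ω₁) Y_{lm}(Ω₂), m = −8…8:
  m=-8: (-0.040065, 0.204752) × (-0.002635, 0.004866) = (-0.000891, -0.000735)  (running Σ = (-0.000891, -0.000735))
  m=-7: (0.420195, -0.011462) × (-0.027432, 0.016723) = (-0.011335, 0.007341)  (running Σ = (-0.012226, 0.006607))
  m=-6: (-0.095356, -0.376943) × (-0.115123, 0.002355) = (0.011865, 0.043170)  (running Σ = (-0.000361, 0.049777))
  m=-5: (-0.006577, 0.003327) × (-0.246853, -0.136965) = (0.002079, 0.000080)  (running Σ = (0.001719, 0.049856))
  m=-4: (-0.218828, -0.265798) × (-0.237828, -0.399259) = (-0.054078, 0.150583)  (running Σ = (-0.052360, 0.200440))
  m=-3: (-0.114240, 0.146738) × (-0.004436, -0.433798) = (0.064161, 0.048906)  (running Σ = (0.011802, 0.249346))
  m=-2: (-0.234298, -0.110591) × (0.010837, -0.019068) = (-0.004648, 0.003269)  (running Σ = (0.007154, 0.252615))
  m=-1: (-0.053141, 0.237081) × (-0.350933, 0.204209) = (-0.029765, -0.094051)  (running Σ = (-0.022611, 0.158564))
  m=0: (-0.226618, -0.000000) × (-0.160528, 0.000000) = (0.036378, 0.000000)  (running Σ = (0.013767, 0.158564))
  m=1: (0.053141, 0.237081) × (0.350933, 0.204209) = (-0.029765, 0.094051)  (running Σ = (-0.015998, 0.252615))
  m=2: (-0.234298, 0.110591) × (0.010837, 0.019068) = (-0.004648, -0.003269)  (running Σ = (-0.020646, 0.249346))
  m=3: (0.114240, 0.146738) × (0.004436, -0.433798) = (0.064161, -0.048906)  (running Σ = (0.043516, 0.200440))
  m=4: (-0.218828, 0.265798) × (-0.237828, 0.399259) = (-0.054078, -0.150583)  (running Σ = (-0.010563, 0.049856))
  m=5: (0.006577, 0.003327) × (0.246853, -0.136965) = (0.002079, -0.000080)  (running Σ = (-0.008483, 0.049777))
  m=6: (-0.095356, 0.376943) × (-0.115123, -0.002355) = (0.011865, -0.043170)  (running Σ = (0.003382, 0.006607))
  m=7: (-0.420195, -0.011462) × (0.027432, 0.016723) = (-0.011335, -0.007341)  (running Σ = (-0.007953, -0.000735))
  m=8: (-0.040065, -0.204752) × (-0.002635, -0.004866) = (-0.000891, 0.000735)  (running Σ = (-0.008844, -0.000000))
Σ over m = (-0.008844, -0.000000); ×(4π/17) → (-0.006537, -0.000000). Real part: -0.006537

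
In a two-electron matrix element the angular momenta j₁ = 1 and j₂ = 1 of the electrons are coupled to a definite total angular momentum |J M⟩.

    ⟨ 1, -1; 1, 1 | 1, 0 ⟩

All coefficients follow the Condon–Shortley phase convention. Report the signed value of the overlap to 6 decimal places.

−√(1/2) = -0.707107

triangle: 1!*1!*1!/4! = 1/24
(j±m)!: 0!*2!*2!*0!*1!*1! = 4
prefactor² = (2J+1)*Δ*N² = 1/2
  k=1: −1/(1!*0!*1!*1!*0!*0!) = -1
Σ = -1  ⇒  CG² = 1/2*(-1)² = 1/2
CG = −√(1/2) = -0.707107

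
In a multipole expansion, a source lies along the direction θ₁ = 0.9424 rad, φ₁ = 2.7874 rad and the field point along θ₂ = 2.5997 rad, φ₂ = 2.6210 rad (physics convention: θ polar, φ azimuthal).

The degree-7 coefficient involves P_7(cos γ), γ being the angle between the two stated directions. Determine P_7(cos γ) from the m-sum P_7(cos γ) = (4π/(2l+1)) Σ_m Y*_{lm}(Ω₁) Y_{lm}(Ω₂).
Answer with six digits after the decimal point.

Summing Y*_{l m}(θ₁,φ₁)·Y_{l m}(θ₂,φ₂) over m ∈ [−7, 7]; prefactor 4π/(2·7+1) = 0.837758:
  [-7]  conj(Y_{7,-7})(Ω₁) = 0.08941 + 0.06972j ; Y_{7,-7}(Ω₂) = 0.00425 + 0.00234j ; Δ = 0.00022 + 0.00051j
  [-6]  conj(Y_{7,-6})(Ω₁) = -0.16227 - 0.26210j ; Y_{7,-6}(Ω₂) = 0.03017 - 0.00054j ; Δ = -0.00504 - 0.00782j
  [-5]  conj(Y_{7,-5})(Ω₁) = 0.08828 + 0.43512j ; Y_{7,-5}(Ω₂) = 0.09819 - 0.05867j ; Δ = 0.03420 + 0.03754j
  [-4]  conj(Y_{7,-4})(Ω₁) = 0.04230 - 0.27246j ; Y_{7,-4}(Ω₂) = 0.14248 - 0.25378j ; Δ = -0.06312 - 0.04955j
  [-3]  conj(Y_{7,-3})(Ω₁) = 0.07784 - 0.13974j ; Y_{7,-3}(Ω₂) = -0.00433 - 0.47957j ; Δ = -0.06735 - 0.03672j
  [-2]  conj(Y_{7,-2})(Ω₁) = -0.27132 + 0.23245j ; Y_{7,-2}(Ω₂) = -0.20358 - 0.34776j ; Δ = 0.13607 + 0.04703j
  [-1]  conj(Y_{7,-1})(Ω₁) = -0.01181 + 0.00437j ; Y_{7,-1}(Ω₂) = 0.08426 + 0.04831j ; Δ = -0.00121 - 0.00020j
  [+0]  conj(Y_{7,0})(Ω₁) = 0.35329 + 0.00000j ; Y_{7,0}(Ω₂) = 0.43883 + 0.00000j ; Δ = 0.15503 + 0.00000j
  [+1]  conj(Y_{7,1})(Ω₁) = 0.01181 + 0.00437j ; Y_{7,1}(Ω₂) = -0.08426 + 0.04831j ; Δ = -0.00121 + 0.00020j
  [+2]  conj(Y_{7,2})(Ω₁) = -0.27132 - 0.23245j ; Y_{7,2}(Ω₂) = -0.20358 + 0.34776j ; Δ = 0.13607 - 0.04703j
  [+3]  conj(Y_{7,3})(Ω₁) = -0.07784 - 0.13974j ; Y_{7,3}(Ω₂) = 0.00433 - 0.47957j ; Δ = -0.06735 + 0.03672j
  [+4]  conj(Y_{7,4})(Ω₁) = 0.04230 + 0.27246j ; Y_{7,4}(Ω₂) = 0.14248 + 0.25378j ; Δ = -0.06312 + 0.04955j
  [+5]  conj(Y_{7,5})(Ω₁) = -0.08828 + 0.43512j ; Y_{7,5}(Ω₂) = -0.09819 - 0.05867j ; Δ = 0.03420 - 0.03754j
  [+6]  conj(Y_{7,6})(Ω₁) = -0.16227 + 0.26210j ; Y_{7,6}(Ω₂) = 0.03017 + 0.00054j ; Δ = -0.00504 + 0.00782j
  [+7]  conj(Y_{7,7})(Ω₁) = -0.08941 + 0.06972j ; Y_{7,7}(Ω₂) = -0.00425 + 0.00234j ; Δ = 0.00022 - 0.00051j
Total Σ_m = 0.22259 + 0.00000j. Multiply by 0.837758: 0.18647 + 0.00000j. P_7(cos γ) = 0.186474

0.186474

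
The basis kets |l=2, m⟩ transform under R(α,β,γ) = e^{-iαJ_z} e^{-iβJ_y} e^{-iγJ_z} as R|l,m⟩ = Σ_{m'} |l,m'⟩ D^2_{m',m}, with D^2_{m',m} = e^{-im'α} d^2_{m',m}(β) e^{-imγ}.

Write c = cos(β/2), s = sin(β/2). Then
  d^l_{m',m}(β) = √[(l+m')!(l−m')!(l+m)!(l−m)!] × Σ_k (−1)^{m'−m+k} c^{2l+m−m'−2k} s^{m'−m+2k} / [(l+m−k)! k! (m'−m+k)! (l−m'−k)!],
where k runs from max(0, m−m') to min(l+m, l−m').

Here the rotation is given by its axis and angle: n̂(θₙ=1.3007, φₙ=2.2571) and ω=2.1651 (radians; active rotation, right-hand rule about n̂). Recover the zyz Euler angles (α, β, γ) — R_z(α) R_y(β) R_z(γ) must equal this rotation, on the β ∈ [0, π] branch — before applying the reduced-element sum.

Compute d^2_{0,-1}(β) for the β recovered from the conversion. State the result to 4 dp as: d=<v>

Axis–angle → zyz. n̂ = (sinθₙcosφₙ, sinθₙsinφₙ, cosθₙ) = (-0.610708, +0.745547, +0.266824), ω = 2.1651.
R = I cosω + sinω [n̂]ₓ + (1−cosω) n̂n̂ᵀ gives
  R = [+0.021867, -0.931329, +0.363521; -0.489181, +0.307141, +0.816313; -0.871908, -0.195678, -0.448872]
β = atan2(√(R₁₃²+R₂₃²), R₃₃) = 2.036299; α = atan2(R₂₃, R₁₃) mod 2π = 1.151840; γ = atan2(R₃₂, −R₃₁) mod 2π = 6.062418
d^2_{0,-1}(β=2.0363) via the finite sum:
With c≡cos(β/2)=0.524942 and s≡sin(β/2)=0.851138, N=[2·2·1·6]^{1/2}=4.898979
Admissible k: 0..1 (factorial args all ≥0)
  k=0: (−1)^1·4.8990/(2)·0.5249^3·0.8511^1 = -0.301585
  k=1: (−1)^2·4.8990/(2)·0.5249^1·0.8511^3 = +0.792842
d^2_{0,-1}(2.0363) = -0.301585 +0.792842 = +0.491258

d=0.4913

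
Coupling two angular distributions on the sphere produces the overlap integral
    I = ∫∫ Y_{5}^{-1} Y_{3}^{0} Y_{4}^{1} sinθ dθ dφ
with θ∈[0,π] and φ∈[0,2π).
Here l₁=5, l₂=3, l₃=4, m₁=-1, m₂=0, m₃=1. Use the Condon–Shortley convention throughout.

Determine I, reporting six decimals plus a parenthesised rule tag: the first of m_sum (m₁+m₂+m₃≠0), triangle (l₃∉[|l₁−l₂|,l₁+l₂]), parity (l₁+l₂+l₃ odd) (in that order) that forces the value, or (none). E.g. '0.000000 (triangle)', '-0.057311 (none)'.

Checks pass: Σm=0; 12 even; l₃=4∈[2,8].
(2·5+1)(2·3+1)(2·4+1) = 693
Δ: 4! 6! 2! / 13! → 1/180180
sum: t=1:−1/576 t=2:+1/144 t=3:−1/576 = 1/288
3j²(5 3 4; 0 0 0) = Δ·Π!·Σ² = 20/1001  (sign +1)
sum: t=1:−1/1440 t=2:+1/192 t=3:−1/432 = 19/8640
3j²(5 3 4; -1 0 1) = Δ·Π!·Σ² = 361/30030  (sign -1)
combine: 4πI² = 693·20/1001·361/30030 = 2166/13013
take √, sign -1: I = -0.11508947
No selection rule forces the value: the integral is nonzero (none).

-0.115089 (none)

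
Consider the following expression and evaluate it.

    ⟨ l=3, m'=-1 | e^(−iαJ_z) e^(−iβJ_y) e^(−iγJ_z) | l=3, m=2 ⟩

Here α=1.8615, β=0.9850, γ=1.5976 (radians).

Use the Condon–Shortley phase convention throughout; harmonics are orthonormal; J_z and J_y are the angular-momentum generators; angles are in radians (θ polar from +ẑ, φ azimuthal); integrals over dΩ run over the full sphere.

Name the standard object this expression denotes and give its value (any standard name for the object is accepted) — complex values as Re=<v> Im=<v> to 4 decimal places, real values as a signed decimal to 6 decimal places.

Wigner D-matrix element, Re=0.0920 Im=-0.3806

This is a Wigner D-matrix element — the rotation-matrix element ⟨l m'| R(α,β,γ) |l m⟩ in the angular-momentum basis.
D^3_{-1,2}(1.8615,0.9850,1.5976) = e^{-i·-1·1.8615}·d^3_{-1,2}(0.9850)·e^{-i·2·1.5976}. Compute d first:
c=cos(0.985000/2)=0.881154, s=sin(0.985000/2)=0.472830; N=√[2·24·120·1]=75.894664
k∈{3,4} keeps every argument non-negative
  k=3: (−1)^0·75.8947/(12)·0.8812^3·0.4728^3 = +0.457405
  k=4: (−1)^1·75.8947/(24)·0.8812^1·0.4728^5 = -0.065853
d^3_{-1,2}(0.9850) = +0.457405 -0.065853 = +0.391551
Attach z-rotation phases: D = e^{-i(-1)(1.8615)}·(+0.391551)·e^{-i(2)(1.5976)} = +0.091968-0.380597i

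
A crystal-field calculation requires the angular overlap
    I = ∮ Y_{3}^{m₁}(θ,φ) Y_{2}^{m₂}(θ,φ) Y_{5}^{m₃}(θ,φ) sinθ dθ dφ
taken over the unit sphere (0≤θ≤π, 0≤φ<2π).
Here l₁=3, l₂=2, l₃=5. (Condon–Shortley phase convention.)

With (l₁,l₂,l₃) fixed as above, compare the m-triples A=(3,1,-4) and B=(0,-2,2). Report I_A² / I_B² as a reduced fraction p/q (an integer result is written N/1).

Same 3,2,5: normalisation and zero-m 3j drop out of the ratio.
A: Δ: 0! 6! 4! / 11! → 1/2310; sum: t=0:+1/4320 = 1/4320; 3j²(3 2 5; 3 1 -4) = Δ·Π!·Σ² = 2/55  (sign -1)
B: Δ: 0! 6! 4! / 11! → 1/2310; sum: t=0:+1/864 = 1/864; 3j²(3 2 5; 0 -2 2) = Δ·Π!·Σ² = 1/66  (sign -1)
I_A²/I_B² = (2/55)/(1/66) = 12/5

12/5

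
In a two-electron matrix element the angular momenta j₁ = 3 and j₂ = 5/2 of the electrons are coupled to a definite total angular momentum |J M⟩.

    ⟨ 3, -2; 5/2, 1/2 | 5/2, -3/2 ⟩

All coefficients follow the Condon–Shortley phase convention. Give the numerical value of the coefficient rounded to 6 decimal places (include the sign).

+√(1/14) ≈ +0.267261

√[6·3!3!2!/9! · 1!5!3!2!1!4!] = √(288/7)
  +(−1)^2/∏(2,1,3,1,0,1)! = 1/12  (running 1/12)
  +(−1)^3/∏(3,0,2,0,1,2)! = -1/24  (running 1/24)
⟨..|..⟩ = √(288/7)·(1/24) = +0.267261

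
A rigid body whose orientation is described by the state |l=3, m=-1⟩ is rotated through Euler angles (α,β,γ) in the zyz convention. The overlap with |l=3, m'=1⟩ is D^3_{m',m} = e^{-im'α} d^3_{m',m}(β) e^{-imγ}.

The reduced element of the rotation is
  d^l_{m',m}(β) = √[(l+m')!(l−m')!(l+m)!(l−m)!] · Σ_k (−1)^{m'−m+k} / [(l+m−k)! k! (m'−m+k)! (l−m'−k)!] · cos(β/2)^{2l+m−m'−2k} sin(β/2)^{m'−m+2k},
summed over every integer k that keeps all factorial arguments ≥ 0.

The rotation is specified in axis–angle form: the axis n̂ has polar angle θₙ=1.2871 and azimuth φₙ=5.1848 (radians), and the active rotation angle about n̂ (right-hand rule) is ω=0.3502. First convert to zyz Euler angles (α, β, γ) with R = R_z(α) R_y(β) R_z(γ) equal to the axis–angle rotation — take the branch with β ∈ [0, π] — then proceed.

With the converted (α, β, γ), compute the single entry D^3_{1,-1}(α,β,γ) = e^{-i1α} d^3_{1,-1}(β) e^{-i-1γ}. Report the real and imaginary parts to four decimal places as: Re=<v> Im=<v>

Re=0.0893 Im=-0.1236

Axis–angle → zyz. n̂ = (sinθₙcosφₙ, sinθₙsinφₙ, cosθₙ) = (+0.436846, -0.854879, +0.279906), ω = 0.3502.
R = I cosω + sinω [n̂]ₓ + (1−cosω) n̂n̂ᵀ gives
  R = [+0.950887, -0.118699, -0.285875; +0.073365, +0.983662, -0.164399; +0.300718, +0.135352, +0.944059]
β = atan2(√(R₁₃²+R₂₃²), R₃₃) = 0.336065; α = atan2(R₂₃, R₁₃) mod 2π = 3.663482; γ = atan2(R₃₂, −R₃₁) mod 2π = 2.718660
First d^3_{1,-1}(β=0.3361), then the phase factors e^{-i(1)α} and e^{-i(-1)γ}:
Half-angle: c=0.985916, s=0.167243. N=√(24·2·2·24)=48.000000
The bounds max(0,m−m')=0 and min(l+m,l−m')=2 give 3 terms
  k=0: (−1)^2·48.0000/(8)·0.9859^4·0.1672^2 = +0.158565
  k=1: (−1)^3·48.0000/(6)·0.9859^2·0.1672^4 = -0.006084
  k=2: (−1)^4·48.0000/(48)·0.9859^0·0.1672^6 = +0.000022
d^3_{1,-1}(0.3361) = +0.158565 -0.006084 +0.000022 = +0.152503
Phases: e^{-i·(1)·3.6635}=-0.866879+0.498519i, e^{-i·(-1)·2.7187}=-0.911889+0.410437i ⇒ D=+0.089350-0.123587i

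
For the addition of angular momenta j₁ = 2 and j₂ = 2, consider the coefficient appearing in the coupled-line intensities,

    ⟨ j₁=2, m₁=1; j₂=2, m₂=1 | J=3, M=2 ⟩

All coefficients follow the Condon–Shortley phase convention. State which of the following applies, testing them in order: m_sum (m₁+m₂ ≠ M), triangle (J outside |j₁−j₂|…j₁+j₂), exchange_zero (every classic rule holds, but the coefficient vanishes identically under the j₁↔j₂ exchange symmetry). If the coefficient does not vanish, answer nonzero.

m-sum: m₁+m₂ = 1+1 = 2, M = 2  ✓
triangle: |j₁−j₂| = 0 ≤ J = 3 ≤ j₁+j₂ = 4  ✓
exchange: j₁=j₂ and m₁=m₂, and (−1)^(j₁+j₂−J) = (−1)^1 = −1 forces ⟨j₁m₁;j₂m₂|JM⟩ = −⟨j₂m₂;j₁m₁|JM⟩ = −⟨j₁m₁;j₂m₂|JM⟩ ⇒ the coefficient vanishes identically
Racah sum check: Σ_k collapses to 0 ⇒ CG = 0

exchange_zero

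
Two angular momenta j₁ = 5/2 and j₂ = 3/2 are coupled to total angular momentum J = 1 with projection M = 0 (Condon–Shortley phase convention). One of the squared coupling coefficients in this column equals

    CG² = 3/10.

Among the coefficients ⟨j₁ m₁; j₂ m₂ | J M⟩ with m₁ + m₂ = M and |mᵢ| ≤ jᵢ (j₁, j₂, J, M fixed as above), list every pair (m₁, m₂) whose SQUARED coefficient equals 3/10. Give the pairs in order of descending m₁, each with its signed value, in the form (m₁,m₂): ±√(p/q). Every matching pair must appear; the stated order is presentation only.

Admissible pairs with m₁+m₂ = M = 0: (-3/2,3/2), (-1/2,1/2), (1/2,-1/2), (3/2,-3/2)
  (m₁,m₂)=(3/2,-3/2): CG² = 1/5, CG = +√(1/5)
  (m₁,m₂)=(1/2,-1/2): CG² = 3/10, CG = −√(3/10)   ← matches the target
  (m₁,m₂)=(-1/2,1/2): CG² = 3/10, CG = +√(3/10)   ← matches the target
  (m₁,m₂)=(-3/2,3/2): CG² = 1/5, CG = −√(1/5)
Pairs with CG² = 3/10: (1/2,-1/2): −√(3/10); (-1/2,1/2): +√(3/10)

(1/2,-1/2): −√(3/10); (-1/2,1/2): +√(3/10)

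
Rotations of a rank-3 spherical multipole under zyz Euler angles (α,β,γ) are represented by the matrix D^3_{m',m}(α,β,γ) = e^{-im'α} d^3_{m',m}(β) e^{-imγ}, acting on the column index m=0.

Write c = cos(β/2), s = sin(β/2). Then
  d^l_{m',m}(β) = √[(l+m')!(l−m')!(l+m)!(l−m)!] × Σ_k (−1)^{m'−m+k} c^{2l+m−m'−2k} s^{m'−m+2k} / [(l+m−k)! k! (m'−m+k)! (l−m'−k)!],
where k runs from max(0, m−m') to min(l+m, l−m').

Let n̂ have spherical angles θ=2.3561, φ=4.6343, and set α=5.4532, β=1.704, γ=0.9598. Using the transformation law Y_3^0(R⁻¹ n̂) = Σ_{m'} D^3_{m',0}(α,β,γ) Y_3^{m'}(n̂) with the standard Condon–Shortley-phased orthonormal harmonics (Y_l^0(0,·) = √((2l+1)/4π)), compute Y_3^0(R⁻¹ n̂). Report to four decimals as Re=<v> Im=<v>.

Need the full column D^3_{m',0} for m'=−3..3 at α=5.4532, β=1.7040, γ=0.9598.
cos(β/2)=0.658479, sin(β/2)=0.752599
d^3_{-3,0}: single k=3 term ⇒ +0.544292;  D = -0.432762-0.330107i
d^3_{-2,0}: k∈[2..3] ⇒ +0.583252 -0.761902 = -0.178650;  D = +0.015910+0.177940i
d^3_{-1,0}: k∈[1..3] ⇒ +0.322749 -1.264820 +0.550745 = -0.391327;  D = -0.264101+0.288768i
d^3_{0,0}: k∈[0..3] ⇒ +0.081518 -0.958381 +1.251933 -0.181711 = +0.193359;  D = +0.193359+0.000000i
d^3_{1,0}: k∈[0..2] ⇒ -0.322749 +1.264820 -0.550745 = +0.391327;  D = +0.264101+0.288768i
d^3_{2,0}: k∈[0..1] ⇒ +0.583252 -0.761902 = -0.178650;  D = +0.015910-0.177940i
d^3_{3,0}: single k=0 term ⇒ -0.544292;  D = +0.432762-0.330107i
Y_3^{m'}(θ=2.3561,φ=4.6343) and Σ D·Y over m':
  (-0.4328-0.3301i)·(+0.0343-0.1435i)  (+0.0159+0.1779i)·(+0.3570+0.0562i)  (-0.2641+0.2888i)·(-0.0267+0.3417i)  (+0.1934+0.0000i)·(+0.1320+0.0000i)  (+0.2641+0.2888i)·(+0.0267+0.3417i)  (+0.0159-0.1779i)·(+0.3570-0.0562i)  (+0.4328-0.3301i)·(-0.0343-0.1435i)
Y_3^0(R⁻¹ n̂) = -0.290715+0.000000i

Re=-0.2907 Im=0.0000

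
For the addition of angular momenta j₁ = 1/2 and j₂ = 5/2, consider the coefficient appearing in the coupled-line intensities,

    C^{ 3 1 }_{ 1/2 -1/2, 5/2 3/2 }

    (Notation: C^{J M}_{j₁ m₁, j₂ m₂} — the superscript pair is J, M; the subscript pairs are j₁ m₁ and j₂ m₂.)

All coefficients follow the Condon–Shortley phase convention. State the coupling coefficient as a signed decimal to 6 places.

triangle: 0!*1!*5!/7! = 120/5040
(j±m)!: 0!*1!*4!*1!*4!*2! = 1152
prefactor² = (2J+1)*Δ*N² = 192
  k=0: +1/(0!*0!*1!*4!*0!*1!) = 1/24
Σ = 1/24  ⇒  CG² = 192*(1/24)² = 1/3
CG = +√(1/3) = +0.577350

+√(1/3) ≈ +0.577350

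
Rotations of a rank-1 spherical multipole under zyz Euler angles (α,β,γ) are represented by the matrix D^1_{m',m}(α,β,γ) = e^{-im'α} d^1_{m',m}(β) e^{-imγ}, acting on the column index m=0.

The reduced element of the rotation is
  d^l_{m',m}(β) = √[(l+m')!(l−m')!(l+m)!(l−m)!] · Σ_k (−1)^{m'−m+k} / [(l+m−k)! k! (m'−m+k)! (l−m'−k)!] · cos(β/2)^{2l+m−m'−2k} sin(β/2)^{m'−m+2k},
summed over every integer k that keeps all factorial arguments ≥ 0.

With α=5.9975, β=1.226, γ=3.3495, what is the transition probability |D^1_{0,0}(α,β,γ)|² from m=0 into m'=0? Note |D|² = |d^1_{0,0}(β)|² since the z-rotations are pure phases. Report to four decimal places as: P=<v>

P=0.1142

Split into d^1_{0,0}(β=1.2260) × two z-phases.
c=cos(1.226000/2)=0.817926, s=sin(1.226000/2)=0.575324; N=√[1·1·1·1]=1.000000
The bounds max(0,m−m')=0 and min(l+m,l−m')=1 give 2 terms
  k=0: (−1)^0·1.0000/(1)·0.8179^2·0.5753^0 = +0.669002
  k=1: (−1)^1·1.0000/(1)·0.8179^0·0.5753^2 = -0.330998
d^1_{0,0}(1.2260) = +0.669002 -0.330998 = +0.338005
|D^1_{0,0}|² = |d^1_{0,0}(β)|² = (+0.338005)² = 0.114247 (the z-rotation phases have unit modulus)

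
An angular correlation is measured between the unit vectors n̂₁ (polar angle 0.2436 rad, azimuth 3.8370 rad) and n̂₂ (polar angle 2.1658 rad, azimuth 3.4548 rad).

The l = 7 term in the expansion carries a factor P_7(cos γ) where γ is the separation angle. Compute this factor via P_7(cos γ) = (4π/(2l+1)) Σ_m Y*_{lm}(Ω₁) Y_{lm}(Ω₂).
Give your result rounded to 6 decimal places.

0.112904

Expand P_7 via completeness: Σ_{m} conj(Y_{7,m}) at Ω₁ times Y_{7,m} at Ω₂ —
  m=-7: (-0.00000 + 0.00002j) × (0.07780 + 0.10859j) = -0.00000 + 0.00000j  (running Σ = -0.00000 + 0.00000j)
  m=-6: (-0.00018 - 0.00031j) × (0.10270 + 0.32233j) = 0.00008 - 0.00009j  (running Σ = 0.00008 - 0.00009j)
  m=-5: (0.00318 + 0.00111j) × (-0.00210 + 0.44082j) = -0.00050 + 0.00140j  (running Σ = -0.00042 + 0.00131j)
  m=-4: (-0.02085 + 0.00785j) × (-0.06558 + 0.19926j) = -0.00020 - 0.00467j  (running Σ = -0.00061 - 0.00336j)
  m=-3: (0.05179 - 0.09142j) × (0.13425 - 0.18367j) = -0.00984 - 0.02179j  (running Σ = -0.01045 - 0.02515j)
  m=-2: (0.06048 + 0.33238j) × (0.26527 - 0.19196j) = 0.07985 + 0.07656j  (running Σ = 0.06939 + 0.05142j)
  m=-1: (-0.49047 - 0.40928j) × (-0.09350 + 0.03028j) = 0.05825 + 0.02342j  (running Σ = 0.12765 + 0.07483j)
  m=0: (0.35519 + 0.00000j) × (-0.33932 + 0.00000j) = -0.12052 + 0.00000j  (running Σ = 0.00712 + 0.07483j)
  m=1: (0.49047 - 0.40928j) × (0.09350 + 0.03028j) = 0.05825 - 0.02342j  (running Σ = 0.06538 + 0.05142j)
  m=2: (0.06048 - 0.33238j) × (0.26527 + 0.19196j) = 0.07985 - 0.07656j  (running Σ = 0.14522 - 0.02515j)
  m=3: (-0.05179 - 0.09142j) × (-0.13425 - 0.18367j) = -0.00984 + 0.02179j  (running Σ = 0.13538 - 0.00336j)
  m=4: (-0.02085 - 0.00785j) × (-0.06558 - 0.19926j) = -0.00020 + 0.00467j  (running Σ = 0.13519 + 0.00131j)
  m=5: (-0.00318 + 0.00111j) × (0.00210 + 0.44082j) = -0.00050 - 0.00140j  (running Σ = 0.13469 - 0.00009j)
  m=6: (-0.00018 + 0.00031j) × (0.10270 - 0.32233j) = 0.00008 + 0.00009j  (running Σ = 0.13477 + 0.00000j)
  m=7: (0.00000 + 0.00002j) × (-0.07780 + 0.10859j) = -0.00000 - 0.00000j  (running Σ = 0.13477 + 0.00000j)
Total Σ_m = 0.13477 + 0.00000j. Multiply by 0.837758: 0.11290 + 0.00000j. P_7(cos γ) = 0.112904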